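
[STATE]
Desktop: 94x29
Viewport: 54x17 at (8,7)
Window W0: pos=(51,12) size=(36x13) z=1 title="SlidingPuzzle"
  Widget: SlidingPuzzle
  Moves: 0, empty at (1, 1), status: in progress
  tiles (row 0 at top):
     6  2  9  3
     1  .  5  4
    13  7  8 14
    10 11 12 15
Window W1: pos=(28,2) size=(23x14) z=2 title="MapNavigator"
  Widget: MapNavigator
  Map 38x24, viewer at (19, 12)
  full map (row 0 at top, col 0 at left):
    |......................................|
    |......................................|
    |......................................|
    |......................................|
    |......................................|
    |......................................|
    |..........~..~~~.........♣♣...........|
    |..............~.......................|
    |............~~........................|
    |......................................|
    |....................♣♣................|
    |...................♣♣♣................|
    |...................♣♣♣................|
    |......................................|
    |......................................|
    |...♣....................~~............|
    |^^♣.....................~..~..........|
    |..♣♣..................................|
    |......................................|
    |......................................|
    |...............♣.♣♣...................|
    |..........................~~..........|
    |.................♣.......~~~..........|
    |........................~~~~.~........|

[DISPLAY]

                    ┃.....................┃           
                    ┃...........♣♣........┃           
                    ┃..........♣♣♣........┃           
                    ┃..........@♣♣........┃           
                    ┃.....................┃           
                    ┃.....................┃┏━━━━━━━━━━
                    ┃...............~~....┃┃ SlidingPu
                    ┃...............~..~..┃┠──────────
                    ┗━━━━━━━━━━━━━━━━━━━━━┛┃┌────┬────
                                           ┃│  6 │  2 
                                           ┃├────┼────
                                           ┃│  1 │    
                                           ┃├────┼────
                                           ┃│ 13 │  7 
                                           ┃├────┼────
                                           ┃│ 10 │ 11 
                                           ┃└────┴────


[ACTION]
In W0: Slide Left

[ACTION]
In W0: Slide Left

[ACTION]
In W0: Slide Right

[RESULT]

                    ┃.....................┃           
                    ┃...........♣♣........┃           
                    ┃..........♣♣♣........┃           
                    ┃..........@♣♣........┃           
                    ┃.....................┃           
                    ┃.....................┃┏━━━━━━━━━━
                    ┃...............~~....┃┃ SlidingPu
                    ┃...............~..~..┃┠──────────
                    ┗━━━━━━━━━━━━━━━━━━━━━┛┃┌────┬────
                                           ┃│  6 │  2 
                                           ┃├────┼────
                                           ┃│  1 │  5 
                                           ┃├────┼────
                                           ┃│ 13 │  7 
                                           ┃├────┼────
                                           ┃│ 10 │ 11 
                                           ┃└────┴────


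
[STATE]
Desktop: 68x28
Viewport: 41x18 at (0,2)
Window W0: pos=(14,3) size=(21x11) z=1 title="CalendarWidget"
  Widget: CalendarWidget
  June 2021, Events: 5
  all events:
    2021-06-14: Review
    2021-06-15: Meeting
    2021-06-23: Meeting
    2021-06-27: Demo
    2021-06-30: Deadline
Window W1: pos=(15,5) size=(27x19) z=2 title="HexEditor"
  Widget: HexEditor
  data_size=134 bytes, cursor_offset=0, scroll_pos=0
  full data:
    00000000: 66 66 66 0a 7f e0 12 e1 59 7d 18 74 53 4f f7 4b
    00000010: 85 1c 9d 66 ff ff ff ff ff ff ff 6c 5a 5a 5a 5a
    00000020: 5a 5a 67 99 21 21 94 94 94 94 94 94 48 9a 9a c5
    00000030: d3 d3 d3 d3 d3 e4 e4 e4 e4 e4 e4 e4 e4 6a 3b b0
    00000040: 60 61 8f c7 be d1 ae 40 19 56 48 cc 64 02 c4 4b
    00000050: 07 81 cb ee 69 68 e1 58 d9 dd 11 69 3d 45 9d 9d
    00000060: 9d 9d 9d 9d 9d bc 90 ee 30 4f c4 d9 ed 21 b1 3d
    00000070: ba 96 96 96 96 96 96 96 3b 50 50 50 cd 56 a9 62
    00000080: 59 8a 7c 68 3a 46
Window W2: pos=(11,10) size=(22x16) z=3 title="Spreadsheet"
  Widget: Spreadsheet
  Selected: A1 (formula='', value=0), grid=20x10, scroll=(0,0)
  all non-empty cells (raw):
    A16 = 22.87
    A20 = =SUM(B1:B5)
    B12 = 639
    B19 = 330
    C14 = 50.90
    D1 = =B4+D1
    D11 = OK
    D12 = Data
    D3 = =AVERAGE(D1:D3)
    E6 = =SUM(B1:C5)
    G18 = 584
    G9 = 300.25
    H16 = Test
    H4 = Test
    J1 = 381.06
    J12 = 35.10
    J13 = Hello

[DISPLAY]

                                         
              ┏━━━━━━━━━━━━━━━━━━━┓      
              ┃ CalendarWidget    ┃      
              ┠┏━━━━━━━━━━━━━━━━━━━━━━━━━
              ┃┃ HexEditor               
              ┃┠─────────────────────────
              ┃┃00000000  66 66 66 0a 7f 
              ┃┃00000010  85 1c 9d 66 ff 
           ┏━━━━━━━━━━━━━━━━━━━━┓7 99 21 
           ┃ Spreadsheet        ┃3 d3 d3 
           ┠────────────────────┨f c7 be 
           ┃A1:                 ┃b ee 69 
           ┃       A       B    ┃d 9d 9d 
           ┃--------------------┃6 96 96 
           ┃  1      [0]       0┃c 68 3a 
           ┃  2        0       0┃        
           ┃  3        0       0┃        
           ┃  4        0       0┃        


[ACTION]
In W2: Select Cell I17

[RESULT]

                                         
              ┏━━━━━━━━━━━━━━━━━━━┓      
              ┃ CalendarWidget    ┃      
              ┠┏━━━━━━━━━━━━━━━━━━━━━━━━━
              ┃┃ HexEditor               
              ┃┠─────────────────────────
              ┃┃00000000  66 66 66 0a 7f 
              ┃┃00000010  85 1c 9d 66 ff 
           ┏━━━━━━━━━━━━━━━━━━━━┓7 99 21 
           ┃ Spreadsheet        ┃3 d3 d3 
           ┠────────────────────┨f c7 be 
           ┃I17:                ┃b ee 69 
           ┃       A       B    ┃d 9d 9d 
           ┃--------------------┃6 96 96 
           ┃  1        0       0┃c 68 3a 
           ┃  2        0       0┃        
           ┃  3        0       0┃        
           ┃  4        0       0┃        


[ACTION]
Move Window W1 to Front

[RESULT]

                                         
              ┏━━━━━━━━━━━━━━━━━━━┓      
              ┃ CalendarWidget    ┃      
              ┠┏━━━━━━━━━━━━━━━━━━━━━━━━━
              ┃┃ HexEditor               
              ┃┠─────────────────────────
              ┃┃00000000  66 66 66 0a 7f 
              ┃┃00000010  85 1c 9d 66 ff 
           ┏━━━┃00000020  5a 5a 67 99 21 
           ┃ Sp┃00000030  d3 d3 d3 d3 d3 
           ┠───┃00000040  60 61 8f c7 be 
           ┃I17┃00000050  07 81 cb ee 69 
           ┃   ┃00000060  9d 9d 9d 9d 9d 
           ┃---┃00000070  ba 96 96 96 96 
           ┃  1┃00000080  59 8a 7c 68 3a 
           ┃  2┃                         
           ┃  3┃                         
           ┃  4┃                         


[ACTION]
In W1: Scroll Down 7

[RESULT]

                                         
              ┏━━━━━━━━━━━━━━━━━━━┓      
              ┃ CalendarWidget    ┃      
              ┠┏━━━━━━━━━━━━━━━━━━━━━━━━━
              ┃┃ HexEditor               
              ┃┠─────────────────────────
              ┃┃00000070  ba 96 96 96 96 
              ┃┃00000080  59 8a 7c 68 3a 
           ┏━━━┃                         
           ┃ Sp┃                         
           ┠───┃                         
           ┃I17┃                         
           ┃   ┃                         
           ┃---┃                         
           ┃  1┃                         
           ┃  2┃                         
           ┃  3┃                         
           ┃  4┃                         


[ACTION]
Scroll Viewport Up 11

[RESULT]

                                         
                                         
                                         
              ┏━━━━━━━━━━━━━━━━━━━┓      
              ┃ CalendarWidget    ┃      
              ┠┏━━━━━━━━━━━━━━━━━━━━━━━━━
              ┃┃ HexEditor               
              ┃┠─────────────────────────
              ┃┃00000070  ba 96 96 96 96 
              ┃┃00000080  59 8a 7c 68 3a 
           ┏━━━┃                         
           ┃ Sp┃                         
           ┠───┃                         
           ┃I17┃                         
           ┃   ┃                         
           ┃---┃                         
           ┃  1┃                         
           ┃  2┃                         


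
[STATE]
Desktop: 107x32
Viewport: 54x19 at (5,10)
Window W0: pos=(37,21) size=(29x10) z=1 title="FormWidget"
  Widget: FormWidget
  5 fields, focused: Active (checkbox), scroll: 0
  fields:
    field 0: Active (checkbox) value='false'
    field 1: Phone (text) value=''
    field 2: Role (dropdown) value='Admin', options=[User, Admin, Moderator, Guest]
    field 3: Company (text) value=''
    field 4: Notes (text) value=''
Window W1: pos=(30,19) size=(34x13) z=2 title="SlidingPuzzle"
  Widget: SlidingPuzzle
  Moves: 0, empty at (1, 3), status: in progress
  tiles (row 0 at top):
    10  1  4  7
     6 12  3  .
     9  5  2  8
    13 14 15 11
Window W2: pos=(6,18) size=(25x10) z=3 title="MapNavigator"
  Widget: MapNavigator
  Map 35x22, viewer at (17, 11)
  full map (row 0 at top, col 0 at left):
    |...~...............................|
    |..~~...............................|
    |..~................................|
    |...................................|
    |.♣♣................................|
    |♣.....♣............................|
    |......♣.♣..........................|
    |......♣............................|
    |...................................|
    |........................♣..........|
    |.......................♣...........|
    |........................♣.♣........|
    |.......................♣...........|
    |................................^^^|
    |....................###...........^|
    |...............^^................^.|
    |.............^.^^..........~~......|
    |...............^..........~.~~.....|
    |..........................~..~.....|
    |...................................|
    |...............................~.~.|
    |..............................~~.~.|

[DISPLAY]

                                                      
                                                      
                                                      
                                                      
                                                      
                                                      
                                                      
                                                      
 ┏━━━━━━━━━━━━━━━━━━━━━━━┓                            
 ┃ MapNavigator          ┃━━━━━━━━━━━━━━━━━━━━━━━━━━━━
 ┠───────────────────────┨ SlidingPuzzle              
 ┃.......................┃────────────────────────────
 ┃..................♣....┃┌────┬────┬────┬────┐       
 ┃.................♣.....┃│ 10 │  1 │  4 │  7 │       
 ┃...........@......♣.♣..┃├────┼────┼────┼────┤       
 ┃.................♣.....┃│  6 │ 12 │  3 │    │       
 ┃.......................┃├────┼────┼────┼────┤       
 ┗━━━━━━━━━━━━━━━━━━━━━━━┛│  9 │  5 │  2 │  8 │       
                         ┃├────┼────┼────┼────┤       


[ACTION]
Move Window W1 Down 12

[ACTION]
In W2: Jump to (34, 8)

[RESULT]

                                                      
                                                      
                                                      
                                                      
                                                      
                                                      
                                                      
                                                      
 ┏━━━━━━━━━━━━━━━━━━━━━━━┓                            
 ┃ MapNavigator          ┃━━━━━━━━━━━━━━━━━━━━━━━━━━━━
 ┠───────────────────────┨ SlidingPuzzle              
 ┃............           ┃────────────────────────────
 ┃............           ┃┌────┬────┬────┬────┐       
 ┃............           ┃│ 10 │  1 │  4 │  7 │       
 ┃...........@           ┃├────┼────┼────┼────┤       
 ┃.♣..........           ┃│  6 │ 12 │  3 │    │       
 ┃♣...........           ┃├────┼────┼────┼────┤       
 ┗━━━━━━━━━━━━━━━━━━━━━━━┛│  9 │  5 │  2 │  8 │       
                         ┃├────┼────┼────┼────┤       


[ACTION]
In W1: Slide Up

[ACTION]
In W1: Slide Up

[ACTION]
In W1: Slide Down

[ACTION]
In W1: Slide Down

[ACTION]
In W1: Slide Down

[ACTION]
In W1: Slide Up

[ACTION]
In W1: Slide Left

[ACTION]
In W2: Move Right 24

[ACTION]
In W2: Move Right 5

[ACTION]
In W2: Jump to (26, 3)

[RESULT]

                                                      
                                                      
                                                      
                                                      
                                                      
                                                      
                                                      
                                                      
 ┏━━━━━━━━━━━━━━━━━━━━━━━┓                            
 ┃ MapNavigator          ┃━━━━━━━━━━━━━━━━━━━━━━━━━━━━
 ┠───────────────────────┨ SlidingPuzzle              
 ┃....................   ┃────────────────────────────
 ┃....................   ┃┌────┬────┬────┬────┐       
 ┃....................   ┃│ 10 │  1 │  4 │  7 │       
 ┃...........@........   ┃├────┼────┼────┼────┤       
 ┃....................   ┃│  6 │ 12 │  3 │    │       
 ┃....................   ┃├────┼────┼────┼────┤       
 ┗━━━━━━━━━━━━━━━━━━━━━━━┛│  9 │  5 │  2 │  8 │       
                         ┃├────┼────┼────┼────┤       


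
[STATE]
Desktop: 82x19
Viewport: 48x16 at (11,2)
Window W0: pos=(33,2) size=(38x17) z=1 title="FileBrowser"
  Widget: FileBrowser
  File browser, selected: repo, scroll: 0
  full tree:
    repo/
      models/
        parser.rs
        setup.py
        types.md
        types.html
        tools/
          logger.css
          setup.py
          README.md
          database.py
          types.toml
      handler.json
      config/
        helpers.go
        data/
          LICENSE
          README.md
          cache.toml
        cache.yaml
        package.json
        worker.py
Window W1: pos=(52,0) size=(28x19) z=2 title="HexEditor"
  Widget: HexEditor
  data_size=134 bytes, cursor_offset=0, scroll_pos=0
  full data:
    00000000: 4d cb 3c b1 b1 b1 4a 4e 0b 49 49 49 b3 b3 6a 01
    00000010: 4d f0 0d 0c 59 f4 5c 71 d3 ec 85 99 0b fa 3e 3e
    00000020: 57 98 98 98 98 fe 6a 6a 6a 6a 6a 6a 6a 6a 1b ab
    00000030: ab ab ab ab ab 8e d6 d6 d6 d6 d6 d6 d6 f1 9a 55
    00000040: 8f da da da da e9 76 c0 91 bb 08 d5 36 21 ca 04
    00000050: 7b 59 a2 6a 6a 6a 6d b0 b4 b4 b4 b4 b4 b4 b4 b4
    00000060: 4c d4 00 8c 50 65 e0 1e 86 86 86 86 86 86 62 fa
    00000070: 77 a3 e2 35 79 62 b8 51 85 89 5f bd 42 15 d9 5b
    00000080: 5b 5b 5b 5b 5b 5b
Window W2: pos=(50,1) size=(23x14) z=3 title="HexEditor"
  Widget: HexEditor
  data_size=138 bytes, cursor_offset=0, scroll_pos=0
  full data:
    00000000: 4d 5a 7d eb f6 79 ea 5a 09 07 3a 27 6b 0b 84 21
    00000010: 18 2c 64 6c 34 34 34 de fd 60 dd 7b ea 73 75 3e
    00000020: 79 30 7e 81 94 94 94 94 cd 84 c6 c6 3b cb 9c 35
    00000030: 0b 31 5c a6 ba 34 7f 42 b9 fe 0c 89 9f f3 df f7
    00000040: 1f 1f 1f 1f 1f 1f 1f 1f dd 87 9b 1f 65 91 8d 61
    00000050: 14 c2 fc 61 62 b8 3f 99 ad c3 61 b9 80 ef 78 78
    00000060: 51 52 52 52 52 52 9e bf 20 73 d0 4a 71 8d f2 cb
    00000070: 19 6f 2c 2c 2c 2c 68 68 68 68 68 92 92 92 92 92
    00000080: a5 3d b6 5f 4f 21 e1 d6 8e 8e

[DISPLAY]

                      ┏━━━━━━━━━━━━━━━━┃ HexEdit
                      ┃ FileBrowser    ┠────────
                      ┠────────────────┃00000000
                      ┃> [-] repo/     ┃00000010
                      ┃    [+] models/ ┃00000020
                      ┃    handler.json┃00000030
                      ┃    [+] config/ ┃00000040
                      ┃                ┃00000050
                      ┃                ┃00000060
                      ┃                ┃00000070
                      ┃                ┃00000080
                      ┃                ┃        
                      ┃                ┗━━━━━━━━
                      ┃                  ┃      
                      ┃                  ┃      
                      ┃                  ┃      


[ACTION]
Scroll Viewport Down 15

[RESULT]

                      ┃ FileBrowser    ┠────────
                      ┠────────────────┃00000000
                      ┃> [-] repo/     ┃00000010
                      ┃    [+] models/ ┃00000020
                      ┃    handler.json┃00000030
                      ┃    [+] config/ ┃00000040
                      ┃                ┃00000050
                      ┃                ┃00000060
                      ┃                ┃00000070
                      ┃                ┃00000080
                      ┃                ┃        
                      ┃                ┗━━━━━━━━
                      ┃                  ┃      
                      ┃                  ┃      
                      ┃                  ┃      
                      ┗━━━━━━━━━━━━━━━━━━┗━━━━━━


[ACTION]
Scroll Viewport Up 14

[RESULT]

                                         ┏━━━━━━
                                       ┏━━━━━━━━
                      ┏━━━━━━━━━━━━━━━━┃ HexEdit
                      ┃ FileBrowser    ┠────────
                      ┠────────────────┃00000000
                      ┃> [-] repo/     ┃00000010
                      ┃    [+] models/ ┃00000020
                      ┃    handler.json┃00000030
                      ┃    [+] config/ ┃00000040
                      ┃                ┃00000050
                      ┃                ┃00000060
                      ┃                ┃00000070
                      ┃                ┃00000080
                      ┃                ┃        
                      ┃                ┗━━━━━━━━
                      ┃                  ┃      


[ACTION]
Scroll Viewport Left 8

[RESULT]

                                                
                                               ┏
                              ┏━━━━━━━━━━━━━━━━┃
                              ┃ FileBrowser    ┠
                              ┠────────────────┃
                              ┃> [-] repo/     ┃
                              ┃    [+] models/ ┃
                              ┃    handler.json┃
                              ┃    [+] config/ ┃
                              ┃                ┃
                              ┃                ┃
                              ┃                ┃
                              ┃                ┃
                              ┃                ┃
                              ┃                ┗
                              ┃                 


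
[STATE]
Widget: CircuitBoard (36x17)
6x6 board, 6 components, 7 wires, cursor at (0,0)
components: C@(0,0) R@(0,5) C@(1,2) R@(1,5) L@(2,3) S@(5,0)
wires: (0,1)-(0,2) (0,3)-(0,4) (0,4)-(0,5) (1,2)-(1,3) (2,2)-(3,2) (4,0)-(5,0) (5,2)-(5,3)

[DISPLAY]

   0 1 2 3 4 5                      
0  [C]  · ─ ·   · ─ · ─ R           
                                    
1           C ─ ·       R           
                                    
2           ·   L                   
            │                       
3           ·                       
                                    
4   ·                               
    │                               
5   S       · ─ ·                   
Cursor: (0,0)                       
                                    
                                    
                                    
                                    


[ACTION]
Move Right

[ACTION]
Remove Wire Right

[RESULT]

   0 1 2 3 4 5                      
0   C  [.]      · ─ · ─ R           
                                    
1           C ─ ·       R           
                                    
2           ·   L                   
            │                       
3           ·                       
                                    
4   ·                               
    │                               
5   S       · ─ ·                   
Cursor: (0,1)                       
                                    
                                    
                                    
                                    


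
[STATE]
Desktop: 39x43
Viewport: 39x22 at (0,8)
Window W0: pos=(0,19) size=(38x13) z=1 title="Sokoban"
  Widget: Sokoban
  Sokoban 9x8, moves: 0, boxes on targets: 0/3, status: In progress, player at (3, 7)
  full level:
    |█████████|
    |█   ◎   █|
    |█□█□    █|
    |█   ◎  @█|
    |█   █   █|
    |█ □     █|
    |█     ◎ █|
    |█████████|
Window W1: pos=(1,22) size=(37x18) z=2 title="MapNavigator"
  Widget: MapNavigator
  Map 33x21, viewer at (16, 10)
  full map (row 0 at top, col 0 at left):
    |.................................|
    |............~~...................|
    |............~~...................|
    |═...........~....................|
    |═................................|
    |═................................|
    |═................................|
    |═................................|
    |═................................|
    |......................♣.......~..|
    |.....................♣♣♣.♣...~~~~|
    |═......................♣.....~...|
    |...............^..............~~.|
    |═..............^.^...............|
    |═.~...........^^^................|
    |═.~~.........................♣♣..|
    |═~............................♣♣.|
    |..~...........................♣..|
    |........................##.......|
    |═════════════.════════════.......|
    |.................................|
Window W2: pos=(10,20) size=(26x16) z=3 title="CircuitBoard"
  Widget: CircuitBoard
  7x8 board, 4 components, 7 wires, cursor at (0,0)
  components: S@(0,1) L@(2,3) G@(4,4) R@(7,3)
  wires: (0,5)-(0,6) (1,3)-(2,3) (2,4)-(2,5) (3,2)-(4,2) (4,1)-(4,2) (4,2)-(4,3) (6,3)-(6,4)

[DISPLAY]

                                       
                                       
                                       
                                       
                                       
                                       
                                       
                                       
                                       
                                       
                                       
┏━━━━━━━━━━━━━━━━━━━━━━━━━━━━━━━━━━━━┓ 
┃ Sokoban ┏━━━━━━━━━━━━━━━━━━━━━━━━┓ ┃ 
┠─────────┃ CircuitBoard           ┃─┨ 
┃┏━━━━━━━━┠────────────────────────┨━┓ 
┃┃ MapNavi┃   0 1 2 3 4 5 6        ┃ ┃ 
┃┠────────┃0  [.]  S               ┃─┨ 
┃┃ ═......┃                        ┃ ┃ 
┃┃ ═......┃1               ·       ┃ ┃ 
┃┃ ═......┃                │       ┃ ┃ 
┃┃ ═......┃2               L   · ─ ┃ ┃ 
┃┃ ═......┃                        ┃ ┃ 


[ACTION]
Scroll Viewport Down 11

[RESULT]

┏━━━━━━━━━━━━━━━━━━━━━━━━━━━━━━━━━━━━┓ 
┃ Sokoban ┏━━━━━━━━━━━━━━━━━━━━━━━━┓ ┃ 
┠─────────┃ CircuitBoard           ┃─┨ 
┃┏━━━━━━━━┠────────────────────────┨━┓ 
┃┃ MapNavi┃   0 1 2 3 4 5 6        ┃ ┃ 
┃┠────────┃0  [.]  S               ┃─┨ 
┃┃ ═......┃                        ┃ ┃ 
┃┃ ═......┃1               ·       ┃ ┃ 
┃┃ ═......┃                │       ┃ ┃ 
┃┃ ═......┃2               L   · ─ ┃ ┃ 
┃┃ ═......┃                        ┃ ┃ 
┃┃ ═......┃3           ·           ┃ ┃ 
┗┃ .......┃            │           ┃ ┃ 
 ┃ .......┃4       · ─ · ─ ·   G   ┃ ┃ 
 ┃ ═......┃                        ┃ ┃ 
 ┃ .......┃5                       ┃ ┃ 
 ┃ ═......┗━━━━━━━━━━━━━━━━━━━━━━━━┛ ┃ 
 ┃ ═.~...........^^^................ ┃ 
 ┃ ═.~~.........................♣♣.. ┃ 
 ┃ ═~............................♣♣. ┃ 
 ┗━━━━━━━━━━━━━━━━━━━━━━━━━━━━━━━━━━━┛ 
                                       


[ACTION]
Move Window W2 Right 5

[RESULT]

┏━━━━━━━━━━━━━━━━━━━━━━━━━━━━━━━━━━━━┓ 
┃ Sokoban    ┏━━━━━━━━━━━━━━━━━━━━━━━━┓
┠────────────┃ CircuitBoard           ┃
┃┏━━━━━━━━━━━┠────────────────────────┨
┃┃ MapNavigat┃   0 1 2 3 4 5 6        ┃
┃┠───────────┃0  [.]  S               ┃
┃┃ ═.........┃                        ┃
┃┃ ═.........┃1               ·       ┃
┃┃ ═.........┃                │       ┃
┃┃ ═.........┃2               L   · ─ ┃
┃┃ ═.........┃                        ┃
┃┃ ═.........┃3           ·           ┃
┗┃ ..........┃            │           ┃
 ┃ ..........┃4       · ─ · ─ ·   G   ┃
 ┃ ═.........┃                        ┃
 ┃ ..........┃5                       ┃
 ┃ ═.........┗━━━━━━━━━━━━━━━━━━━━━━━━┛
 ┃ ═.~...........^^^................ ┃ 
 ┃ ═.~~.........................♣♣.. ┃ 
 ┃ ═~............................♣♣. ┃ 
 ┗━━━━━━━━━━━━━━━━━━━━━━━━━━━━━━━━━━━┛ 
                                       


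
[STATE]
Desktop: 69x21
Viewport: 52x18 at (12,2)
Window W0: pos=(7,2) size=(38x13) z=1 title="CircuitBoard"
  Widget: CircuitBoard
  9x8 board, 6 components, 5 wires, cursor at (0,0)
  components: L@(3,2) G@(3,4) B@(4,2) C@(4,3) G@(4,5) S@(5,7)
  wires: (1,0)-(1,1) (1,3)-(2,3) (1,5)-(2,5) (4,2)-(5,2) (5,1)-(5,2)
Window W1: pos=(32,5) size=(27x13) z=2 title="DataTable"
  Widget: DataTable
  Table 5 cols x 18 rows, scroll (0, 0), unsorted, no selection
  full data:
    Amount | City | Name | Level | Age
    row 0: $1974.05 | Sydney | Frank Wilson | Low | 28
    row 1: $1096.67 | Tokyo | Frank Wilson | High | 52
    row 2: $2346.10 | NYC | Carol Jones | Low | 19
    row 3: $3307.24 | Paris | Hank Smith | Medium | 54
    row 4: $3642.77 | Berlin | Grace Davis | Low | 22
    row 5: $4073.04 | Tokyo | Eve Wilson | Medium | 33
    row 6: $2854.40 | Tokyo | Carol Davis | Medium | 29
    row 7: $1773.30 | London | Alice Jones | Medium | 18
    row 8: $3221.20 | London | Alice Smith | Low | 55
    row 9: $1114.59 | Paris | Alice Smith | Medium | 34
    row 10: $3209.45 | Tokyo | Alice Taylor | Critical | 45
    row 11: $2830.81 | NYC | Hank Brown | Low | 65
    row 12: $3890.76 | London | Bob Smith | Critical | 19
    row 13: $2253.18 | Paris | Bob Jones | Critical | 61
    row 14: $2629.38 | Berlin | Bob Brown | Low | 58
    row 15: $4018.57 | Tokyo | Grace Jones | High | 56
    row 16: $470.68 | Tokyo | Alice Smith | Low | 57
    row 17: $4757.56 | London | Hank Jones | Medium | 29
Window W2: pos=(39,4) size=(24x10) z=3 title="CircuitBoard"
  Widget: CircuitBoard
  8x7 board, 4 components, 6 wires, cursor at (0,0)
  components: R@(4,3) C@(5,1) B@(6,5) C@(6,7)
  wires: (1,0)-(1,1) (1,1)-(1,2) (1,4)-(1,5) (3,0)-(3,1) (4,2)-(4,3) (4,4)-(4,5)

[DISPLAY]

━━━━━━━━━━━━━━━━━━━━━━━━━━━━━━━━┓                   
cuitBoard                       ┃                   
───────────────────────────┏━━━━━━━━━━━━━━━━━━━━━━┓ 
 1 2 3 4 5 6 7 8    ┏━━━━━━┃ CircuitBoard         ┃ 
.]                  ┃ DataT┠──────────────────────┨ 
                    ┠──────┃   0 1 2 3 4 5 6 7    ┃ 
· ─ ·       ·       ┃Amount┃0  [.]                ┃ 
            │       ┃──────┃                      ┃ 
            ·       ┃$1974.┃1   · ─ · ─ ·       · ┃ 
                    ┃$1096.┃                      ┃ 
        L       G   ┃$2346.┃2                     ┃ 
                    ┃$3307.┗━━━━━━━━━━━━━━━━━━━━━━┛ 
━━━━━━━━━━━━━━━━━━━━┃$3642.77│Berlin│Grace Dav┃     
                    ┃$4073.04│Tokyo │Eve Wilso┃     
                    ┃$2854.40│Tokyo │Carol Dav┃     
                    ┗━━━━━━━━━━━━━━━━━━━━━━━━━┛     
                                                    
                                                    


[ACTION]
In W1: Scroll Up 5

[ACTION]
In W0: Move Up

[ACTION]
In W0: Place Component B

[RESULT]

━━━━━━━━━━━━━━━━━━━━━━━━━━━━━━━━┓                   
cuitBoard                       ┃                   
───────────────────────────┏━━━━━━━━━━━━━━━━━━━━━━┓ 
 1 2 3 4 5 6 7 8    ┏━━━━━━┃ CircuitBoard         ┃ 
B]                  ┃ DataT┠──────────────────────┨ 
                    ┠──────┃   0 1 2 3 4 5 6 7    ┃ 
· ─ ·       ·       ┃Amount┃0  [.]                ┃ 
            │       ┃──────┃                      ┃ 
            ·       ┃$1974.┃1   · ─ · ─ ·       · ┃ 
                    ┃$1096.┃                      ┃ 
        L       G   ┃$2346.┃2                     ┃ 
                    ┃$3307.┗━━━━━━━━━━━━━━━━━━━━━━┛ 
━━━━━━━━━━━━━━━━━━━━┃$3642.77│Berlin│Grace Dav┃     
                    ┃$4073.04│Tokyo │Eve Wilso┃     
                    ┃$2854.40│Tokyo │Carol Dav┃     
                    ┗━━━━━━━━━━━━━━━━━━━━━━━━━┛     
                                                    
                                                    


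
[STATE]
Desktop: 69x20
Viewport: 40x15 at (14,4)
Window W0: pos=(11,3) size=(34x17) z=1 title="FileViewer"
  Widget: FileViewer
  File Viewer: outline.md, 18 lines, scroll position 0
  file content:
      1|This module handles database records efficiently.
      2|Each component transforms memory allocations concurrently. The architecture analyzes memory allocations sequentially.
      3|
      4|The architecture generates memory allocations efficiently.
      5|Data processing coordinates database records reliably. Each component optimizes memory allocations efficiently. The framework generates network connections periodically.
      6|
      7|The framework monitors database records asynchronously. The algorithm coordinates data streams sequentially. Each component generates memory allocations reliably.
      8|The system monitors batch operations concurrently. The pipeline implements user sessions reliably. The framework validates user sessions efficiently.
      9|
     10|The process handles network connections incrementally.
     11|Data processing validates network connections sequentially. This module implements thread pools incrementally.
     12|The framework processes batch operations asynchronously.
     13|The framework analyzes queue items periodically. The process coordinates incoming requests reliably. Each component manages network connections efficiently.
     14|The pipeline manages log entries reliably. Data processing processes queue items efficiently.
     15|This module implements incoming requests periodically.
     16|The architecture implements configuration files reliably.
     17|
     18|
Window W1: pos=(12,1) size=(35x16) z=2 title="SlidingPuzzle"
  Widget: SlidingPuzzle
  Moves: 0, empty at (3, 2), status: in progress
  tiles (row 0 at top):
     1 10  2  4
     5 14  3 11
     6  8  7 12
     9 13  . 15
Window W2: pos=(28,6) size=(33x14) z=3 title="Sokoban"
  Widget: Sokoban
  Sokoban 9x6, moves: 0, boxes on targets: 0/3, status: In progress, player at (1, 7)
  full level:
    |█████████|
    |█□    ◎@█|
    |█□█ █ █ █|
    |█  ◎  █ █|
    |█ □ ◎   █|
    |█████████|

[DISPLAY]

────┬────┬────┬────┐            ┃       
  1 │ 10 │  2 │  4 │            ┃       
────┼────┼────┏━━━━━━━━━━━━━━━━━━━━━━━━━
  5 │ 14 │  3 ┃ Sokoban                 
────┼────┼────┠─────────────────────────
  6 │  8 │  7 ┃█████████                
────┼────┼────┃█□    ◎@█                
  9 │ 13 │    ┃█□█ █ █ █                
────┴────┴────┃█  ◎  █ █                
oves: 0       ┃█ □ ◎   █                
              ┃█████████                
              ┃Moves: 0  0/3            
━━━━━━━━━━━━━━┃                         
e framework pr┃                         
e framework an┃                         


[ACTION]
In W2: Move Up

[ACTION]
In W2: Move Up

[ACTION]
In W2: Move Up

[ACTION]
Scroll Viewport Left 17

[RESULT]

           ┃┃┌────┬────┬────┬────┐      
           ┠┃│  1 │ 10 │  2 │  4 │      
           ┃┃├────┼────┼────┏━━━━━━━━━━━
           ┃┃│  5 │ 14 │  3 ┃ Sokoban   
           ┃┃├────┼────┼────┠───────────
           ┃┃│  6 │  8 │  7 ┃█████████  
           ┃┃├────┼────┼────┃█□    ◎@█  
           ┃┃│  9 │ 13 │    ┃█□█ █ █ █  
           ┃┃└────┴────┴────┃█  ◎  █ █  
           ┃┃Moves: 0       ┃█ □ ◎   █  
           ┃┃               ┃█████████  
           ┃┃               ┃Moves: 0  0
           ┃┗━━━━━━━━━━━━━━━┃           
           ┃The framework pr┃           
           ┃The framework an┃           


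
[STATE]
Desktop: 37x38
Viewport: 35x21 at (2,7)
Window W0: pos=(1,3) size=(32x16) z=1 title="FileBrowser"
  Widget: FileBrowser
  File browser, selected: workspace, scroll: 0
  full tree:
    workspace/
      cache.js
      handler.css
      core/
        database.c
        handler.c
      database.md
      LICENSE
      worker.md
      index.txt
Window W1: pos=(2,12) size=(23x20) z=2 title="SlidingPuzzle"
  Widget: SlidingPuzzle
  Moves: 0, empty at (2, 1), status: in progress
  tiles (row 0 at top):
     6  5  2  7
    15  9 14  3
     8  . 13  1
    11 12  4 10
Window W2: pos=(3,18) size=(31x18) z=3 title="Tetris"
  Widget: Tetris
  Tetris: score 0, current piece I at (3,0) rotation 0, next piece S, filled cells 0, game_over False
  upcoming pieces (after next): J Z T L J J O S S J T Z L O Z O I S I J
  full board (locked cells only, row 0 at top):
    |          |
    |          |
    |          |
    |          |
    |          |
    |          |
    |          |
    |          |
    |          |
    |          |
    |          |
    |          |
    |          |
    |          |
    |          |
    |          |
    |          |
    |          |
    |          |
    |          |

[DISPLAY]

    cache.js                  ┃    
    handler.css               ┃    
    [+] core/                 ┃    
    database.md               ┃    
    LICENSE                   ┃    
┏━━━━━━━━━━━━━━━━━━━━━┓       ┃    
┃ SlidingPuzzle       ┃       ┃    
┠─────────────────────┨       ┃    
┃┌────┬────┬────┬────┐┃       ┃    
┃│  6 │  5 │  2 │  7 │┃       ┃    
┃├────┼────┼────┼────┤┃       ┃    
┃┏━━━━━━━━━━━━━━━━━━━━━━━━━━━━━┓   
┃┃ Tetris                      ┃   
┃┠─────────────────────────────┨   
┃┃          │Next:             ┃   
┃┃          │ ░░               ┃   
┃┃          │░░                ┃   
┃┃          │                  ┃   
┃┃          │                  ┃   
┃┃          │                  ┃   
┃┃          │Score:            ┃   


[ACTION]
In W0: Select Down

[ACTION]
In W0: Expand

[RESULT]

  > cache.js                  ┃    
    handler.css               ┃    
    [+] core/                 ┃    
    database.md               ┃    
    LICENSE                   ┃    
┏━━━━━━━━━━━━━━━━━━━━━┓       ┃    
┃ SlidingPuzzle       ┃       ┃    
┠─────────────────────┨       ┃    
┃┌────┬────┬────┬────┐┃       ┃    
┃│  6 │  5 │  2 │  7 │┃       ┃    
┃├────┼────┼────┼────┤┃       ┃    
┃┏━━━━━━━━━━━━━━━━━━━━━━━━━━━━━┓   
┃┃ Tetris                      ┃   
┃┠─────────────────────────────┨   
┃┃          │Next:             ┃   
┃┃          │ ░░               ┃   
┃┃          │░░                ┃   
┃┃          │                  ┃   
┃┃          │                  ┃   
┃┃          │                  ┃   
┃┃          │Score:            ┃   


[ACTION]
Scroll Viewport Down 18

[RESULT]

┃├────┼────┼────┼────┤┃       ┃    
┃┏━━━━━━━━━━━━━━━━━━━━━━━━━━━━━┓   
┃┃ Tetris                      ┃   
┃┠─────────────────────────────┨   
┃┃          │Next:             ┃   
┃┃          │ ░░               ┃   
┃┃          │░░                ┃   
┃┃          │                  ┃   
┃┃          │                  ┃   
┃┃          │                  ┃   
┃┃          │Score:            ┃   
┃┃          │0                 ┃   
┃┃          │                  ┃   
┃┃          │                  ┃   
┗┃          │                  ┃   
 ┃          │                  ┃   
 ┃          │                  ┃   
 ┃          │                  ┃   
 ┗━━━━━━━━━━━━━━━━━━━━━━━━━━━━━┛   
                                   
                                   


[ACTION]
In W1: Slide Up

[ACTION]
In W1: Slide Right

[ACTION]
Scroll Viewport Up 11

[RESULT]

  [-] workspace/              ┃    
  > cache.js                  ┃    
    handler.css               ┃    
    [+] core/                 ┃    
    database.md               ┃    
    LICENSE                   ┃    
┏━━━━━━━━━━━━━━━━━━━━━┓       ┃    
┃ SlidingPuzzle       ┃       ┃    
┠─────────────────────┨       ┃    
┃┌────┬────┬────┬────┐┃       ┃    
┃│  6 │  5 │  2 │  7 │┃       ┃    
┃├────┼────┼────┼────┤┃       ┃    
┃┏━━━━━━━━━━━━━━━━━━━━━━━━━━━━━┓   
┃┃ Tetris                      ┃   
┃┠─────────────────────────────┨   
┃┃          │Next:             ┃   
┃┃          │ ░░               ┃   
┃┃          │░░                ┃   
┃┃          │                  ┃   
┃┃          │                  ┃   
┃┃          │                  ┃   
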